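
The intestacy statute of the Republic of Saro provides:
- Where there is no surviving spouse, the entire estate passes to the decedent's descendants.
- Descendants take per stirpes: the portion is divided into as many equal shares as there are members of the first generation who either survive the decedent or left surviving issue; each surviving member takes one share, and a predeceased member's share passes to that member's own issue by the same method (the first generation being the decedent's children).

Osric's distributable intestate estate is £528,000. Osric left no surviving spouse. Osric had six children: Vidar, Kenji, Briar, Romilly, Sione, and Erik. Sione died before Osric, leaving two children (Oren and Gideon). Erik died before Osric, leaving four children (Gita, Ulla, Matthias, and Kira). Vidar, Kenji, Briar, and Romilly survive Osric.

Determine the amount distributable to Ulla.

The entire £528,000 passes to the descendants.
That amount (£528,000) is divided into 6 shares of £88,000: Vidar, Kenji, Briar, and Romilly each take £88,000; Sione's £88,000 share passes to Sione's issue; Erik's £88,000 share passes to Erik's issue.
Sione's share (£88,000) is divided into 2 shares of £44,000: Oren and Gideon each take £44,000.
Erik's share (£88,000) is divided into 4 shares of £22,000: Gita, Ulla, Matthias, and Kira each take £22,000.

Ulla receives £22,000.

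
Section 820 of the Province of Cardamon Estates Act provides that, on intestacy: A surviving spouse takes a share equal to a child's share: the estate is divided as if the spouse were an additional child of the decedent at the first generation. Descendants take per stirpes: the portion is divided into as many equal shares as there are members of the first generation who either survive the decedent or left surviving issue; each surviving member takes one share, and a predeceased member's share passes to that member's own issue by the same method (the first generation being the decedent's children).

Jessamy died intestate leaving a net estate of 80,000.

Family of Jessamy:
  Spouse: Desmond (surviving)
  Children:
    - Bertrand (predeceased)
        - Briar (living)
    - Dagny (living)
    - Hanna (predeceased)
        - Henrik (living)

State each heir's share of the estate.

Desmond: 20,000; Briar: 20,000; Dagny: 20,000; Henrik: 20,000

The spouse counts as an additional share at the children's level, so there are 4 primary shares of 20,000. Desmond takes one such share (20,000).
The children's combined portion (60,000) is divided into 3 shares of 20,000: Dagny takes 20,000; Bertrand's 20,000 share passes to Bertrand's issue; Hanna's 20,000 share passes to Hanna's issue.
Bertrand's share (20,000) passes entirely to Briar.
Hanna's share (20,000) passes entirely to Henrik.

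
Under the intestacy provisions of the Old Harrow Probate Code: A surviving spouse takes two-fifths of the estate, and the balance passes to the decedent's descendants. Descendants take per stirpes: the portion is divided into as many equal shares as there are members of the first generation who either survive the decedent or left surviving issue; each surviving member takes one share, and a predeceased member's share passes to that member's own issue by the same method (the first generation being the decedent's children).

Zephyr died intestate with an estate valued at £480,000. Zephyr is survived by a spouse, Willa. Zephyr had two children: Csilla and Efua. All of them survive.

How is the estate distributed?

Willa: £192,000; Csilla: £144,000; Efua: £144,000

Willa takes two-fifths of £480,000 = £192,000. The remaining £288,000 passes to the descendants.
The descendants' portion (£288,000) is divided into 2 shares of £144,000: Csilla and Efua each take £144,000.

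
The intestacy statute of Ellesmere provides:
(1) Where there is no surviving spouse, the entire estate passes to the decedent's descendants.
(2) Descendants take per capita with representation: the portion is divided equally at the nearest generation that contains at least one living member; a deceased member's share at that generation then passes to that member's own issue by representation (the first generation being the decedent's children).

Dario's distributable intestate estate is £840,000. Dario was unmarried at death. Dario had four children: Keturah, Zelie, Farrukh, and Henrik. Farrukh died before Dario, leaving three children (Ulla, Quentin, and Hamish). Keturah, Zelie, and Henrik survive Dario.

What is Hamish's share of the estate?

The entire £840,000 passes to the descendants.
That amount (£840,000) is divided into 4 shares of £210,000: Keturah, Zelie, and Henrik each take £210,000; Farrukh's £210,000 share passes to Farrukh's issue.
Farrukh's share (£210,000) is divided into 3 shares of £70,000: Ulla, Quentin, and Hamish each take £70,000.

Hamish receives £70,000.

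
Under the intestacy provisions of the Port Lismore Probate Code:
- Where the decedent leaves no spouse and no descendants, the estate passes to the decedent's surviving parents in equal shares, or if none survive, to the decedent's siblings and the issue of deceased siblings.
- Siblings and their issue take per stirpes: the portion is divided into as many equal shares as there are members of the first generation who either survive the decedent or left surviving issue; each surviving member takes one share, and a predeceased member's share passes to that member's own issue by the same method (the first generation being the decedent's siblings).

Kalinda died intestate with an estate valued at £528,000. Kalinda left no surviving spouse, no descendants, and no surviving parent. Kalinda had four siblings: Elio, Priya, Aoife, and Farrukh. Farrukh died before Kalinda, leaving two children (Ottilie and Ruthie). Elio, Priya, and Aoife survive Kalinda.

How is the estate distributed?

Elio: £132,000; Priya: £132,000; Aoife: £132,000; Ottilie: £66,000; Ruthie: £66,000

The entire £528,000 passes to the siblings and their issue.
That amount (£528,000) is divided into 4 shares of £132,000: Elio, Priya, and Aoife each take £132,000; Farrukh's £132,000 share passes to Farrukh's issue.
Farrukh's share (£132,000) is divided into 2 shares of £66,000: Ottilie and Ruthie each take £66,000.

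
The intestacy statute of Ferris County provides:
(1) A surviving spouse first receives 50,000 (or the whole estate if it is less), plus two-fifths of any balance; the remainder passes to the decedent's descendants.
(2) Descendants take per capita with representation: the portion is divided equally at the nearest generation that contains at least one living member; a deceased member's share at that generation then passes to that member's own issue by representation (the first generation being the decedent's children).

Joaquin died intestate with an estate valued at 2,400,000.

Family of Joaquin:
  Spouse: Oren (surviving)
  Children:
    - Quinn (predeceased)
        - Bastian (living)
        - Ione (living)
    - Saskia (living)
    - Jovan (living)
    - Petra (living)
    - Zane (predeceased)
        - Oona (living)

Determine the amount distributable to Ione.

Oren first takes 50,000, leaving a balance of 2,350,000. Oren then takes two-fifths of the balance (940,000), for a total of 990,000. The remaining 1,410,000 passes to the descendants.
The descendants' portion (1,410,000) is divided into 5 shares of 282,000: Saskia, Jovan, and Petra each take 282,000; Quinn's 282,000 share passes to Quinn's issue; Zane's 282,000 share passes to Zane's issue.
Quinn's share (282,000) is divided into 2 shares of 141,000: Bastian and Ione each take 141,000.
Zane's share (282,000) passes entirely to Oona.

Ione receives 141,000.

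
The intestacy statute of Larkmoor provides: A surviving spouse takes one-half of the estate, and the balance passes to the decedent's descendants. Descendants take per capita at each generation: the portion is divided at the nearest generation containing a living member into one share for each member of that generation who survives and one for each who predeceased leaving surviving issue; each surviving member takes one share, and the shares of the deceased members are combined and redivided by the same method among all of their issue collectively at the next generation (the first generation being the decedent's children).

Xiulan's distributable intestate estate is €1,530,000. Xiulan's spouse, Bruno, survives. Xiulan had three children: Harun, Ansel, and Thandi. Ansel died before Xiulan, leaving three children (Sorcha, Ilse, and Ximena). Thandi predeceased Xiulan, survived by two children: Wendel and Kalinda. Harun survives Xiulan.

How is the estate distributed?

Bruno: €765,000; Harun: €255,000; Sorcha: €102,000; Ilse: €102,000; Ximena: €102,000; Wendel: €102,000; Kalinda: €102,000

Bruno takes one-half of €1,530,000 = €765,000. The remaining €765,000 passes to the descendants.
The descendants' portion (€765,000) is divided at the children's generation into 3 shares of €255,000. Harun takes €255,000. The 2 shares of the deceased (Ansel and Thandi) are combined into a pool of €510,000.
That pool (€510,000) is divided at the grandchildren's generation equally among Sorcha, Ilse, Ximena, Wendel, and Kalinda: €102,000 each.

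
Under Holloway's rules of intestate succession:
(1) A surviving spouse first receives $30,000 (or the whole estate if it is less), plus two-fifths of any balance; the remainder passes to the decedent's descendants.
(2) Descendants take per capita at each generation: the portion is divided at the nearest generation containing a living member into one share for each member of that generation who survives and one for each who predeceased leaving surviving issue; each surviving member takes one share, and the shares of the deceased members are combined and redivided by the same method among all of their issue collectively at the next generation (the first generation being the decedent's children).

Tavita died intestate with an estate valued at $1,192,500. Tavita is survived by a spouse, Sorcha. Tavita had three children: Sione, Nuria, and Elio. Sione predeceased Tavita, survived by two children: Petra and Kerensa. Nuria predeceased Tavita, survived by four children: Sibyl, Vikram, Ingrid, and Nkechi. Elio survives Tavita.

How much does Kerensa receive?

Kerensa receives $77,500.

Sorcha first takes $30,000, leaving a balance of $1,162,500. Sorcha then takes two-fifths of the balance ($465,000), for a total of $495,000. The remaining $697,500 passes to the descendants.
The descendants' portion ($697,500) is divided at the children's generation into 3 shares of $232,500. Elio takes $232,500. The 2 shares of the deceased (Sione and Nuria) are combined into a pool of $465,000.
That pool ($465,000) is divided at the grandchildren's generation equally among Petra, Kerensa, Sibyl, Vikram, Ingrid, and Nkechi: $77,500 each.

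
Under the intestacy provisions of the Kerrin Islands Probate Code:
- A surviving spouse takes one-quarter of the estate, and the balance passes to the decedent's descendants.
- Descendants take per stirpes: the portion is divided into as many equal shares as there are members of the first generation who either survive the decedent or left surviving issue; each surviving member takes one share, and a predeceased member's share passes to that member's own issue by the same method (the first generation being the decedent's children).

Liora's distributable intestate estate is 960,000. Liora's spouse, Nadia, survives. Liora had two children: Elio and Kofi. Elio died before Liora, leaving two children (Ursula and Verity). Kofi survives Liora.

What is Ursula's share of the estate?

Nadia takes one-quarter of 960,000 = 240,000. The remaining 720,000 passes to the descendants.
The descendants' portion (720,000) is divided into 2 shares of 360,000: Kofi takes 360,000; Elio's 360,000 share passes to Elio's issue.
Elio's share (360,000) is divided into 2 shares of 180,000: Ursula and Verity each take 180,000.

Ursula receives 180,000.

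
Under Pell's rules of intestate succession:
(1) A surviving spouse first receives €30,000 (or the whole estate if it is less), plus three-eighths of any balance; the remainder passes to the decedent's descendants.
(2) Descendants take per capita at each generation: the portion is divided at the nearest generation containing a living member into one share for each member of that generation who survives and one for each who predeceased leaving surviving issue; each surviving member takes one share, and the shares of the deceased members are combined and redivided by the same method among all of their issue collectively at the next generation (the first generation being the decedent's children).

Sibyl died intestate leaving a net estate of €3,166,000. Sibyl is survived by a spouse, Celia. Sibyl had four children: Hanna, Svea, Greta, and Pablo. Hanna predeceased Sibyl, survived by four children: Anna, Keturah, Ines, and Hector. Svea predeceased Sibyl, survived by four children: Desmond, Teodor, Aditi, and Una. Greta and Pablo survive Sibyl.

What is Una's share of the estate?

Celia first takes €30,000, leaving a balance of €3,136,000. Celia then takes three-eighths of the balance (€1,176,000), for a total of €1,206,000. The remaining €1,960,000 passes to the descendants.
The descendants' portion (€1,960,000) is divided at the children's generation into 4 shares of €490,000. Greta and Pablo each take €490,000. The 2 shares of the deceased (Hanna and Svea) are combined into a pool of €980,000.
That pool (€980,000) is divided at the grandchildren's generation equally among Anna, Keturah, Ines, Hector, Desmond, Teodor, Aditi, and Una: €122,500 each.

Una receives €122,500.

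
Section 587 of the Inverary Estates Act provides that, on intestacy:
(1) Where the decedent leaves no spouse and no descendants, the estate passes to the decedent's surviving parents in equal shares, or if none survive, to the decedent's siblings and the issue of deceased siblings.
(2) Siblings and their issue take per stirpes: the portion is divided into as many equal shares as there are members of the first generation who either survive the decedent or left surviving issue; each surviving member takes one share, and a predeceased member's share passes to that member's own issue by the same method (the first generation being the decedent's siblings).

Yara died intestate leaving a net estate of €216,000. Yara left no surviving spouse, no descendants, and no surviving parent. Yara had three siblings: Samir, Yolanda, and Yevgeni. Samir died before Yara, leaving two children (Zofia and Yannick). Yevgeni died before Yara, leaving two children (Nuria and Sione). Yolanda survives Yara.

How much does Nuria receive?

The entire €216,000 passes to the siblings and their issue.
That amount (€216,000) is divided into 3 shares of €72,000: Yolanda takes €72,000; Samir's €72,000 share passes to Samir's issue; Yevgeni's €72,000 share passes to Yevgeni's issue.
Samir's share (€72,000) is divided into 2 shares of €36,000: Zofia and Yannick each take €36,000.
Yevgeni's share (€72,000) is divided into 2 shares of €36,000: Nuria and Sione each take €36,000.

Nuria receives €36,000.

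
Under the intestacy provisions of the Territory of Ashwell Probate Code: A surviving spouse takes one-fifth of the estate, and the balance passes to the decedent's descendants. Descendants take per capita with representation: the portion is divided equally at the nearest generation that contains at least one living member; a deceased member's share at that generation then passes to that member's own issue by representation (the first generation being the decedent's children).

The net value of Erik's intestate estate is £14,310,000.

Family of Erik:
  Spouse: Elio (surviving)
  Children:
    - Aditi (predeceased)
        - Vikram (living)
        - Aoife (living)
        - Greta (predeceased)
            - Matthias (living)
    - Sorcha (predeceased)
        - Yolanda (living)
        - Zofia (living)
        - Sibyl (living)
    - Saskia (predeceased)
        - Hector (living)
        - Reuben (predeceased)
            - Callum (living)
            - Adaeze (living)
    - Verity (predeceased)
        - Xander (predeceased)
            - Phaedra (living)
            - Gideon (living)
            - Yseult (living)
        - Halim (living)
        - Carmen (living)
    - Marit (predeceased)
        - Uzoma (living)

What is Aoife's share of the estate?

Elio takes one-fifth of £14,310,000 = £2,862,000. The remaining £11,448,000 passes to the descendants.
No child survives, so the initial division is made at the grandchildren's generation.
The descendants' portion (£11,448,000) is divided into 12 shares of £954,000: Vikram, Aoife, Yolanda, Zofia, Sibyl, Hector, Halim, Carmen, and Uzoma each take £954,000; Greta's £954,000 share passes to Greta's issue; Reuben's £954,000 share passes to Reuben's issue; Xander's £954,000 share passes to Xander's issue.
Greta's share (£954,000) passes entirely to Matthias.
Reuben's share (£954,000) is divided into 2 shares of £477,000: Callum and Adaeze each take £477,000.
Xander's share (£954,000) is divided into 3 shares of £318,000: Phaedra, Gideon, and Yseult each take £318,000.

Aoife receives £954,000.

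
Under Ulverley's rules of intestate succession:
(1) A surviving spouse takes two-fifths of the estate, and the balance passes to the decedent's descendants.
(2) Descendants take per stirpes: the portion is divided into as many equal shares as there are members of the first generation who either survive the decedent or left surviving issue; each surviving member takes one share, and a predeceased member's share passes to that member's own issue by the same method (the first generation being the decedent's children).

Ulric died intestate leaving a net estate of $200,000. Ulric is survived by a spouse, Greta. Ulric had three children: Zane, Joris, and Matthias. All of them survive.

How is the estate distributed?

Greta: $80,000; Zane: $40,000; Joris: $40,000; Matthias: $40,000

Greta takes two-fifths of $200,000 = $80,000. The remaining $120,000 passes to the descendants.
The descendants' portion ($120,000) is divided into 3 shares of $40,000: Zane, Joris, and Matthias each take $40,000.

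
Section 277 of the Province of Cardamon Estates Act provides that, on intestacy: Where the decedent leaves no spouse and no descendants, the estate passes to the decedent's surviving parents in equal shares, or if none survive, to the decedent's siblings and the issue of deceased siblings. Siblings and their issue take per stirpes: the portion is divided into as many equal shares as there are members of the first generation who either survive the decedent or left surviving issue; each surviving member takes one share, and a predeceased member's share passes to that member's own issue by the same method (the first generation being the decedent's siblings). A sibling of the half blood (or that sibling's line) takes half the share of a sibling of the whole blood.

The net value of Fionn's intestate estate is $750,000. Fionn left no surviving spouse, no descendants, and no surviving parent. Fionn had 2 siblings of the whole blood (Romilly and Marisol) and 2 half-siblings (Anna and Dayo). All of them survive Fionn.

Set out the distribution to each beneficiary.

Anna: $125,000; Dayo: $125,000; Romilly: $250,000; Marisol: $250,000

The entire $750,000 passes to the siblings and their issue.
Counting each half-blood sibling's line as half a unit, there are 3 units in $750,000, so one unit is $250,000. Whole-blood lines (Romilly and Marisol) take $250,000 each; half-blood lines (Anna and Dayo) take $125,000 each.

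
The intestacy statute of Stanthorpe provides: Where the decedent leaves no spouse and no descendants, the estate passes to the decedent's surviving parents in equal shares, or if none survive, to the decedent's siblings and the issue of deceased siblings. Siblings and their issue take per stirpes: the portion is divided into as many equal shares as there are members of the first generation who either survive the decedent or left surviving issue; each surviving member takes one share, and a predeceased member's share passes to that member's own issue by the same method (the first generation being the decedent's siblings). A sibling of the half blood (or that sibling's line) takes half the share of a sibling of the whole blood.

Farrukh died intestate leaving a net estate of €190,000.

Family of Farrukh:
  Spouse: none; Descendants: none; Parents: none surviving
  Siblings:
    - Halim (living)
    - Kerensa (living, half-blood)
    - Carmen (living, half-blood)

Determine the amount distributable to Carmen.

Carmen receives €47,500.

The entire €190,000 passes to the siblings and their issue.
Counting each half-blood sibling's line as half a unit, there are 2 units in €190,000, so one unit is €95,000. Whole-blood lines (Halim) take €95,000 each; half-blood lines (Kerensa and Carmen) take €47,500 each.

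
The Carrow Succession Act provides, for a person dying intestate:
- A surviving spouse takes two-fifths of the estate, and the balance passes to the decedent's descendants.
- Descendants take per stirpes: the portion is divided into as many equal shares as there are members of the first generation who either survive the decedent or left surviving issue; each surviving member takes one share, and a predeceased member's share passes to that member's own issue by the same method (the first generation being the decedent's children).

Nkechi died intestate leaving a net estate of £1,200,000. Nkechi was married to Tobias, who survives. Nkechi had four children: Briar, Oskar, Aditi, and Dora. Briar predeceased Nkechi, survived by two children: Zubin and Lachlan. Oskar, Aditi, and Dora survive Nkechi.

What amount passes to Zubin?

Zubin receives £90,000.

Tobias takes two-fifths of £1,200,000 = £480,000. The remaining £720,000 passes to the descendants.
The descendants' portion (£720,000) is divided into 4 shares of £180,000: Oskar, Aditi, and Dora each take £180,000; Briar's £180,000 share passes to Briar's issue.
Briar's share (£180,000) is divided into 2 shares of £90,000: Zubin and Lachlan each take £90,000.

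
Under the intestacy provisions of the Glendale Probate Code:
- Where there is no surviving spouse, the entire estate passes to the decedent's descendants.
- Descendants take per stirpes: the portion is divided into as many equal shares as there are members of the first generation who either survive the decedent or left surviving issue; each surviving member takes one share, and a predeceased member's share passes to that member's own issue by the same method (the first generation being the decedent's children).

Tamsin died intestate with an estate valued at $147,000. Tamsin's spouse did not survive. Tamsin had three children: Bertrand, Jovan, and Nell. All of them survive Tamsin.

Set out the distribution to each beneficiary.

The entire $147,000 passes to the descendants.
That amount ($147,000) is divided into 3 shares of $49,000: Bertrand, Jovan, and Nell each take $49,000.

Bertrand: $49,000; Jovan: $49,000; Nell: $49,000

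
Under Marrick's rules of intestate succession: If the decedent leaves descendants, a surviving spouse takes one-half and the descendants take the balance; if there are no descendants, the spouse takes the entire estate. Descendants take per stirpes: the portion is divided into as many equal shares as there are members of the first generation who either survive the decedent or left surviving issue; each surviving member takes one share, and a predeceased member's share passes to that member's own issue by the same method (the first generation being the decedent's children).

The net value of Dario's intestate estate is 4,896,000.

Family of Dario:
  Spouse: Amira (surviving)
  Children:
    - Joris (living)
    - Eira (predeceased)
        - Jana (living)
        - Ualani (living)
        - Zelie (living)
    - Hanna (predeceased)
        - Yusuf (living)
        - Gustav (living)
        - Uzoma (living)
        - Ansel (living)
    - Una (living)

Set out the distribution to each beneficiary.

Amira takes one-half of 4,896,000 = 2,448,000. The remaining 2,448,000 passes to the descendants.
The descendants' portion (2,448,000) is divided into 4 shares of 612,000: Joris and Una each take 612,000; Eira's 612,000 share passes to Eira's issue; Hanna's 612,000 share passes to Hanna's issue.
Eira's share (612,000) is divided into 3 shares of 204,000: Jana, Ualani, and Zelie each take 204,000.
Hanna's share (612,000) is divided into 4 shares of 153,000: Yusuf, Gustav, Uzoma, and Ansel each take 153,000.

Amira: 2,448,000; Joris: 612,000; Jana: 204,000; Ualani: 204,000; Zelie: 204,000; Yusuf: 153,000; Gustav: 153,000; Uzoma: 153,000; Ansel: 153,000; Una: 612,000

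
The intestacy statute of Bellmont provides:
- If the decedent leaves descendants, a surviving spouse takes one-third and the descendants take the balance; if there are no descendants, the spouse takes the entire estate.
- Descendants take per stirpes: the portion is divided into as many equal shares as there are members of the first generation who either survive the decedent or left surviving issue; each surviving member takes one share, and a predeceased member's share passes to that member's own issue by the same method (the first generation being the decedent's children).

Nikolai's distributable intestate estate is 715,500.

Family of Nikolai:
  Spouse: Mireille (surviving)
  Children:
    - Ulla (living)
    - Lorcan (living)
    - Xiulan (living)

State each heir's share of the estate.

Mireille takes one-third of 715,500 = 238,500. The remaining 477,000 passes to the descendants.
The descendants' portion (477,000) is divided into 3 shares of 159,000: Ulla, Lorcan, and Xiulan each take 159,000.

Mireille: 238,500; Ulla: 159,000; Lorcan: 159,000; Xiulan: 159,000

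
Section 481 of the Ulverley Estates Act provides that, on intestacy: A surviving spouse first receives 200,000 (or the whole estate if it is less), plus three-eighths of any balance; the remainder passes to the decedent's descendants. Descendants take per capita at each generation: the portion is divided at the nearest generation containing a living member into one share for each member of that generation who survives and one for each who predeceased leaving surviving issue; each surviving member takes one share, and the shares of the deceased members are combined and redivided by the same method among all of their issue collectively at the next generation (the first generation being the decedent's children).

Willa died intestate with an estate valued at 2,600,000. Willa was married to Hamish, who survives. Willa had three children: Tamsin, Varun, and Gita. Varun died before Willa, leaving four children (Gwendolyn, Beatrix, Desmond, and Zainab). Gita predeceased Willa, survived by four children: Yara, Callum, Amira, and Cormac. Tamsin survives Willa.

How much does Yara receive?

Yara receives 125,000.

Hamish first takes 200,000, leaving a balance of 2,400,000. Hamish then takes three-eighths of the balance (900,000), for a total of 1,100,000. The remaining 1,500,000 passes to the descendants.
The descendants' portion (1,500,000) is divided at the children's generation into 3 shares of 500,000. Tamsin takes 500,000. The 2 shares of the deceased (Varun and Gita) are combined into a pool of 1,000,000.
That pool (1,000,000) is divided at the grandchildren's generation equally among Gwendolyn, Beatrix, Desmond, Zainab, Yara, Callum, Amira, and Cormac: 125,000 each.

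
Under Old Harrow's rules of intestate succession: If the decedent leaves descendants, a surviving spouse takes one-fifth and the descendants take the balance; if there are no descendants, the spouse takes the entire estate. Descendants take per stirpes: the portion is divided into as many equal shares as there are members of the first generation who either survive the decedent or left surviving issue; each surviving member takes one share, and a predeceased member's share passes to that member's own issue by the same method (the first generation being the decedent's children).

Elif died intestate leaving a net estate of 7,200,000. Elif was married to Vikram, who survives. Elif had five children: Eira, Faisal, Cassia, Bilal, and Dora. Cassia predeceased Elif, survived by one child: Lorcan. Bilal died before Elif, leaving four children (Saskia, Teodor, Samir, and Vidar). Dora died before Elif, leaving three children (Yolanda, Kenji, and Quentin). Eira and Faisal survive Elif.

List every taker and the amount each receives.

Vikram: 1,440,000; Eira: 1,152,000; Faisal: 1,152,000; Lorcan: 1,152,000; Saskia: 288,000; Teodor: 288,000; Samir: 288,000; Vidar: 288,000; Yolanda: 384,000; Kenji: 384,000; Quentin: 384,000

Vikram takes one-fifth of 7,200,000 = 1,440,000. The remaining 5,760,000 passes to the descendants.
The descendants' portion (5,760,000) is divided into 5 shares of 1,152,000: Eira and Faisal each take 1,152,000; Cassia's 1,152,000 share passes to Cassia's issue; Bilal's 1,152,000 share passes to Bilal's issue; Dora's 1,152,000 share passes to Dora's issue.
Cassia's share (1,152,000) passes entirely to Lorcan.
Bilal's share (1,152,000) is divided into 4 shares of 288,000: Saskia, Teodor, Samir, and Vidar each take 288,000.
Dora's share (1,152,000) is divided into 3 shares of 384,000: Yolanda, Kenji, and Quentin each take 384,000.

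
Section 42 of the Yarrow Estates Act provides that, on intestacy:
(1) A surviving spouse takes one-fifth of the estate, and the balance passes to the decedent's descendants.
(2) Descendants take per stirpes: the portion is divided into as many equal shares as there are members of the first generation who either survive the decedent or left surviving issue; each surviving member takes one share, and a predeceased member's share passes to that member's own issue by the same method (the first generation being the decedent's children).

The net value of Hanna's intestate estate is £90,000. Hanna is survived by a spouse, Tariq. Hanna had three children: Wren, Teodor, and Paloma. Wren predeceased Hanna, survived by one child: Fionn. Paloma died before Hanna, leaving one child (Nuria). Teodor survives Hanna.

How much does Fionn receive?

Fionn receives £24,000.

Tariq takes one-fifth of £90,000 = £18,000. The remaining £72,000 passes to the descendants.
The descendants' portion (£72,000) is divided into 3 shares of £24,000: Teodor takes £24,000; Wren's £24,000 share passes to Wren's issue; Paloma's £24,000 share passes to Paloma's issue.
Wren's share (£24,000) passes entirely to Fionn.
Paloma's share (£24,000) passes entirely to Nuria.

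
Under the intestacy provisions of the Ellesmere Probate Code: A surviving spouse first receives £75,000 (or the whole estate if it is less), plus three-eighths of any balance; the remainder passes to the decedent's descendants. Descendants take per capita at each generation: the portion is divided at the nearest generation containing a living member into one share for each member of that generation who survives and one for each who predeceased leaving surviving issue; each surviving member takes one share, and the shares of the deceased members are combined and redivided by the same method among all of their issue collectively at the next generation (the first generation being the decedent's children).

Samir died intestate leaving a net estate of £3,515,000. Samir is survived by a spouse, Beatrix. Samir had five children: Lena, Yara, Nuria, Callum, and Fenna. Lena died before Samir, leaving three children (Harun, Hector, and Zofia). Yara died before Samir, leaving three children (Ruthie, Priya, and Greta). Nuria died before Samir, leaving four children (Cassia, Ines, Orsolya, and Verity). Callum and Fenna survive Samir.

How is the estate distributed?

Beatrix: £1,365,000; Harun: £129,000; Hector: £129,000; Zofia: £129,000; Ruthie: £129,000; Priya: £129,000; Greta: £129,000; Cassia: £129,000; Ines: £129,000; Orsolya: £129,000; Verity: £129,000; Callum: £430,000; Fenna: £430,000

Beatrix first takes £75,000, leaving a balance of £3,440,000. Beatrix then takes three-eighths of the balance (£1,290,000), for a total of £1,365,000. The remaining £2,150,000 passes to the descendants.
The descendants' portion (£2,150,000) is divided at the children's generation into 5 shares of £430,000. Callum and Fenna each take £430,000. The 3 shares of the deceased (Lena, Yara, and Nuria) are combined into a pool of £1,290,000.
That pool (£1,290,000) is divided at the grandchildren's generation equally among Harun, Hector, Zofia, Ruthie, Priya, Greta, Cassia, Ines, Orsolya, and Verity: £129,000 each.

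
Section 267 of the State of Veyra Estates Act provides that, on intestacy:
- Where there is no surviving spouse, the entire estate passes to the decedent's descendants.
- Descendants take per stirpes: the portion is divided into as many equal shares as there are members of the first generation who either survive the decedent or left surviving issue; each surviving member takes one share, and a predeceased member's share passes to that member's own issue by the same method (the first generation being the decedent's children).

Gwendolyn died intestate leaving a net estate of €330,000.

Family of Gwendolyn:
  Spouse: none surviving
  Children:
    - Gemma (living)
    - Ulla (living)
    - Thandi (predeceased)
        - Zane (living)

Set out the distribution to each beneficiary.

The entire €330,000 passes to the descendants.
That amount (€330,000) is divided into 3 shares of €110,000: Gemma and Ulla each take €110,000; Thandi's €110,000 share passes to Thandi's issue.
Thandi's share (€110,000) passes entirely to Zane.

Gemma: €110,000; Ulla: €110,000; Zane: €110,000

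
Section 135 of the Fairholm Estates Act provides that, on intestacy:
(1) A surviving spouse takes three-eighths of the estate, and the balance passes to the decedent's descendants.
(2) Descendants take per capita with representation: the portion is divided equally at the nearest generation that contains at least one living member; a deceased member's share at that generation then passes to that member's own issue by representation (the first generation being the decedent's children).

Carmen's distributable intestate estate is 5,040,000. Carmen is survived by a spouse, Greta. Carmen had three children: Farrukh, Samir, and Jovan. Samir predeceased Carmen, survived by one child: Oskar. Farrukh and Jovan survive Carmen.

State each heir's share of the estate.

Greta: 1,890,000; Farrukh: 1,050,000; Oskar: 1,050,000; Jovan: 1,050,000

Greta takes three-eighths of 5,040,000 = 1,890,000. The remaining 3,150,000 passes to the descendants.
The descendants' portion (3,150,000) is divided into 3 shares of 1,050,000: Farrukh and Jovan each take 1,050,000; Samir's 1,050,000 share passes to Samir's issue.
Samir's share (1,050,000) passes entirely to Oskar.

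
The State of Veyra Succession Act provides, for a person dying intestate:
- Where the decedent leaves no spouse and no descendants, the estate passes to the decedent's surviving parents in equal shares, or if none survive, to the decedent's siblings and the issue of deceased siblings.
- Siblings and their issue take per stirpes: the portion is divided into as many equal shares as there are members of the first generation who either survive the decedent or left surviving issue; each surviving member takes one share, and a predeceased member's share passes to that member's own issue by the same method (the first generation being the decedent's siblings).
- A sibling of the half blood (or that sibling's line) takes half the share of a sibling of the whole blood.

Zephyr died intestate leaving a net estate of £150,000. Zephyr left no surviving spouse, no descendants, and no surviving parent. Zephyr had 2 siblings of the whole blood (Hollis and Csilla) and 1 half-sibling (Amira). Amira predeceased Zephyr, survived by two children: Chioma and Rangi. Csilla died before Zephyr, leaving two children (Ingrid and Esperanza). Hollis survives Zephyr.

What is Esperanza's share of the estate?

Esperanza receives £30,000.

The entire £150,000 passes to the siblings and their issue.
Counting each half-blood sibling's line as half a unit, there are 5/2 units in £150,000, so one unit is £60,000. Whole-blood lines (Hollis and Csilla) take £60,000 each; half-blood lines (Amira) take £30,000 each.
Amira's share (£30,000) is divided into 2 shares of £15,000: Chioma and Rangi each take £15,000.
Csilla's share (£60,000) is divided into 2 shares of £30,000: Ingrid and Esperanza each take £30,000.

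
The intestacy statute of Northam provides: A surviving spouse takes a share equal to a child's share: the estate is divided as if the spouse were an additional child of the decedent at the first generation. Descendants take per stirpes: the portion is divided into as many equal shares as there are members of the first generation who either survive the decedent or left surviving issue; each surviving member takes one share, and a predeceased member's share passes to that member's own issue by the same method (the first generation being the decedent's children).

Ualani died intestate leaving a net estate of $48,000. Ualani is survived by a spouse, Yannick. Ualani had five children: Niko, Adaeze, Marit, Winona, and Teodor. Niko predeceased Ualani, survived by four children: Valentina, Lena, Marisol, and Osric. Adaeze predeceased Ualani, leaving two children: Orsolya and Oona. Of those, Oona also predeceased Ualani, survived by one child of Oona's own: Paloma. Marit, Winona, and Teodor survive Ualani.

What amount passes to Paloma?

Paloma receives $4,000.

The spouse counts as an additional share at the children's level, so there are 6 primary shares of $8,000. Yannick takes one such share ($8,000).
The children's combined portion ($40,000) is divided into 5 shares of $8,000: Marit, Winona, and Teodor each take $8,000; Niko's $8,000 share passes to Niko's issue; Adaeze's $8,000 share passes to Adaeze's issue.
Niko's share ($8,000) is divided into 4 shares of $2,000: Valentina, Lena, Marisol, and Osric each take $2,000.
Adaeze's share ($8,000) is divided into 2 shares of $4,000: Orsolya takes $4,000; Oona's $4,000 share passes to Oona's issue.
Oona's share ($4,000) passes entirely to Paloma.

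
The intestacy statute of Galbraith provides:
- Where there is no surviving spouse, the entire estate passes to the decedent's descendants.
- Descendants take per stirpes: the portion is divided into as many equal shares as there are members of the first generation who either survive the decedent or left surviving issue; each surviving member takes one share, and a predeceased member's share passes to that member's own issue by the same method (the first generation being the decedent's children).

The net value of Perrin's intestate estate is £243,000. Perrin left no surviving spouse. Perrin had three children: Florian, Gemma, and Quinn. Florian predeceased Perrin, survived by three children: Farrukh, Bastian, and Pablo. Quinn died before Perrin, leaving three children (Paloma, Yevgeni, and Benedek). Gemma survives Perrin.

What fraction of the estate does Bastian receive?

Bastian receives 1/9 of the estate.

The entire £243,000 passes to the descendants.
That amount (£243,000) is divided into 3 shares of £81,000: Gemma takes £81,000; Florian's £81,000 share passes to Florian's issue; Quinn's £81,000 share passes to Quinn's issue.
Florian's share (£81,000) is divided into 3 shares of £27,000: Farrukh, Bastian, and Pablo each take £27,000.
Quinn's share (£81,000) is divided into 3 shares of £27,000: Paloma, Yevgeni, and Benedek each take £27,000.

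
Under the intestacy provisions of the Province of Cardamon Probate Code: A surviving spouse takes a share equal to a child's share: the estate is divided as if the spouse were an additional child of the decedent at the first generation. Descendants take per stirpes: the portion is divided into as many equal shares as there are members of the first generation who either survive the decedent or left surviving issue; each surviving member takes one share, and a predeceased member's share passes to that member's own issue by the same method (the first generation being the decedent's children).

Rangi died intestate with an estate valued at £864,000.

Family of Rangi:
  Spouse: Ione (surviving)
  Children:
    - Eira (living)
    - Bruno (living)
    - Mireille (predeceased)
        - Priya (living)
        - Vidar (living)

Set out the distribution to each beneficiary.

Ione: £216,000; Eira: £216,000; Bruno: £216,000; Priya: £108,000; Vidar: £108,000

The spouse counts as an additional share at the children's level, so there are 4 primary shares of £216,000. Ione takes one such share (£216,000).
The children's combined portion (£648,000) is divided into 3 shares of £216,000: Eira and Bruno each take £216,000; Mireille's £216,000 share passes to Mireille's issue.
Mireille's share (£216,000) is divided into 2 shares of £108,000: Priya and Vidar each take £108,000.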